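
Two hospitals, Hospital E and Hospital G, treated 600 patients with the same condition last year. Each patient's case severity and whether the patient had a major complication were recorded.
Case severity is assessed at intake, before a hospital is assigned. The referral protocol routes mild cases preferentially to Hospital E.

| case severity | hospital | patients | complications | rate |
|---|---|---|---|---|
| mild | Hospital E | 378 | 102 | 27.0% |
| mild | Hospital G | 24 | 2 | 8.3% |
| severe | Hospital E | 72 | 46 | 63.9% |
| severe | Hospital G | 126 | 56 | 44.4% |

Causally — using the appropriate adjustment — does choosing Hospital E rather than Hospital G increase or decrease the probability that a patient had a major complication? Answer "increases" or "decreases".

increases

The imbalance in case severity arose from how patients were allocated, not from anything the hospital did; and case severity independently affects the outcome. The pooled gap is confounded — condition on case severity.
Within each level — mild: 27.0% vs 8.3%; severe: 63.9% vs 44.4% — Hospital G is lower every time.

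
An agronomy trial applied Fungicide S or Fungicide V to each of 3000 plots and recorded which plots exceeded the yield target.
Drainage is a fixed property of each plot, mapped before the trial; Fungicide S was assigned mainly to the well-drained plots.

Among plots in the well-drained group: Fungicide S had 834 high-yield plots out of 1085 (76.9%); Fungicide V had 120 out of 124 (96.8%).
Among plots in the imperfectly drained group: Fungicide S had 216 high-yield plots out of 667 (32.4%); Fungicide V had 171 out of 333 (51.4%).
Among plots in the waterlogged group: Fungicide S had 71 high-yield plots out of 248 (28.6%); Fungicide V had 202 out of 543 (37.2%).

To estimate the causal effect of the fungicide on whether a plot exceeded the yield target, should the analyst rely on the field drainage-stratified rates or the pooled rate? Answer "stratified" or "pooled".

Nothing the fungicide does changes field drainage; the imbalance is an allocation artefact. With field drainage also predicting the outcome, the pooled figure is confounded, and the within-stratum comparison is the causal one.
Within each level — well-drained: 76.9% vs 96.8%; imperfectly drained: 32.4% vs 51.4%; waterlogged: 28.6% vs 37.2% — Fungicide V is higher every time.

stratified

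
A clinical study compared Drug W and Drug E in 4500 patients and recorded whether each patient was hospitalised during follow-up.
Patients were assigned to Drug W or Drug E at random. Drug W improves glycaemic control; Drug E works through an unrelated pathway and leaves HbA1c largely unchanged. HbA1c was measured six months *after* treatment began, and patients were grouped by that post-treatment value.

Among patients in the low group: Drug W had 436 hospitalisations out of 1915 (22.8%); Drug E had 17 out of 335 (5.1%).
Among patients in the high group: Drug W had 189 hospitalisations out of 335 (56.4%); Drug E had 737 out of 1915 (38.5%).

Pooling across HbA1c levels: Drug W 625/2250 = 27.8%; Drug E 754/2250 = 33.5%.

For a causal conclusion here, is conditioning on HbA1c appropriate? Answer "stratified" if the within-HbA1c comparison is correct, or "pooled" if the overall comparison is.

Within every HbA1c level Drug E has the lower rate, yet pooled Drug W does — Simpson's reversal.
The distribution of HbA1c is itself part of what the drug does — it is an intermediate outcome. Holding it fixed would remove that part of the effect; the total effect is the pooled difference.
Pooled: Drug W 27.8% vs Drug E 33.5%; Drug W is lower overall.

pooled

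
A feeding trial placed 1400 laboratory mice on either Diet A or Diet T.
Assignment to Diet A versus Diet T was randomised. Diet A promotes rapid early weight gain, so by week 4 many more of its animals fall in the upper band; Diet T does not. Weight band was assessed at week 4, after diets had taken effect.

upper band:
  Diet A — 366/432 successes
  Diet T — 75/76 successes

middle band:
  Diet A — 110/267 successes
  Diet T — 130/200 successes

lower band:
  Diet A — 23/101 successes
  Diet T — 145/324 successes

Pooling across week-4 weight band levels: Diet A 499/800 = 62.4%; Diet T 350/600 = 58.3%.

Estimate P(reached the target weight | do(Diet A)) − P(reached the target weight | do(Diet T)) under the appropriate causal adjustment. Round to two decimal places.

+0.04

Week-4 weight band here is a post-treatment variable shaped by the diet; conditioning on it would introduce bias rather than remove it. The overall comparison is the causal one.
The causal difference is the pooled difference: 0.624 − 0.583 = +0.040.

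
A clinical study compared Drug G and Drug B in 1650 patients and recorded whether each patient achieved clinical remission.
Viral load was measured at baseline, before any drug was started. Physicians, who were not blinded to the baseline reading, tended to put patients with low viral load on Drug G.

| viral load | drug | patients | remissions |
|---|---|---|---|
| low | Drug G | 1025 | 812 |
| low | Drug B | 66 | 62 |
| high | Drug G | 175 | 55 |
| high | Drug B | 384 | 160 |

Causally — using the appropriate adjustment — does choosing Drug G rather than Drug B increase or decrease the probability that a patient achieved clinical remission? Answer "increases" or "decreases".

The stratified and pooled comparisons disagree (Drug B wins within each viral load; Drug G wins overall), so the answer turns on the causal role of viral load.
The imbalance in viral load arose from how patients were allocated, not from anything the drug did; and viral load independently affects the outcome. The pooled gap is confounded — condition on viral load.
Within each level — low: 79.2% vs 93.9%; high: 31.4% vs 41.7% — Drug B is higher every time.

decreases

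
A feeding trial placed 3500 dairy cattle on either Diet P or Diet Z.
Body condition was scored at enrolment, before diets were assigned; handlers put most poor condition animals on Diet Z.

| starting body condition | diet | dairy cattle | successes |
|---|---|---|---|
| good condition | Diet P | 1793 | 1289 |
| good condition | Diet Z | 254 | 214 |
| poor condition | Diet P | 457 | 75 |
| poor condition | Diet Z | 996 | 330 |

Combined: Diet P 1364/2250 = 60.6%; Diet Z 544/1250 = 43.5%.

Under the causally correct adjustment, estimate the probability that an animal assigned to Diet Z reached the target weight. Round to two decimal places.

The imbalance in starting body condition arose from how dairy cattle were allocated, not from anything the diet did; and starting body condition independently affects the outcome. The pooled gap is confounded — condition on starting body condition.
Standardising Diet Z to the population starting body condition mix: 0.585·214/254 + 0.415·330/996 = 0.630.

0.63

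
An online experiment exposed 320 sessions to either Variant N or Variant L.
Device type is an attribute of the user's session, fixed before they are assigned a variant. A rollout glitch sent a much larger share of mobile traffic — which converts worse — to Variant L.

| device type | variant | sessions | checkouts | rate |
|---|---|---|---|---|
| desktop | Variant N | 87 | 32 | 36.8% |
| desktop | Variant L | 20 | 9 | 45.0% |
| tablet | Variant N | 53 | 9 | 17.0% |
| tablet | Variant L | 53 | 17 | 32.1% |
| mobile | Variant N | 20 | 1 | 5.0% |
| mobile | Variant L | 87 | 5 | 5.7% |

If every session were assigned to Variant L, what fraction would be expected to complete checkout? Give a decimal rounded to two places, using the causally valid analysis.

The imbalance in device type arose from how sessions were allocated, not from anything the variant did; and device type independently affects the outcome. The pooled gap is confounded — condition on device type.
Standardising Variant L to the population device type mix: 0.334·9/20 + 0.331·17/53 + 0.334·5/87 = 0.276.

0.28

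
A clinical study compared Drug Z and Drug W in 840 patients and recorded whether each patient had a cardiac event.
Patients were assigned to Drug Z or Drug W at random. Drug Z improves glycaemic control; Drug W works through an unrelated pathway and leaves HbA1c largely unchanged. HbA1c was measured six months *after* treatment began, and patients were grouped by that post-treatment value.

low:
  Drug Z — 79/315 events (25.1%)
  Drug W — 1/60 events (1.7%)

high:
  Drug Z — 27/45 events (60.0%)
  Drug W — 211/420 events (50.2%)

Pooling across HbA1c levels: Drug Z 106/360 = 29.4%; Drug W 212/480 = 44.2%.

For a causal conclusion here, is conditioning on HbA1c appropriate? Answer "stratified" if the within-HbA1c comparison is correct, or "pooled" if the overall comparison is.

pooled

HbA1c is downstream of the drug. One should not condition on a consequence of treatment, so the overall rates are the right comparison.
Pooled: Drug Z 29.4% vs Drug W 44.2%; Drug Z is lower overall.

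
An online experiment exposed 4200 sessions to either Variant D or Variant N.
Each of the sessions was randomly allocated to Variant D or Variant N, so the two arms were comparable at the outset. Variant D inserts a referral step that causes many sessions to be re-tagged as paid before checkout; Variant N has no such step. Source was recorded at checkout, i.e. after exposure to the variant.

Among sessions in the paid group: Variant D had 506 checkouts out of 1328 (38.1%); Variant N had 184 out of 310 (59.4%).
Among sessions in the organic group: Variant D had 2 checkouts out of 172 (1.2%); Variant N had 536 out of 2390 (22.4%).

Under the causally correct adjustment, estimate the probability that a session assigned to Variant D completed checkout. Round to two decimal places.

Traffic source here is a post-treatment variable shaped by the variant; conditioning on it would introduce bias rather than remove it. The overall comparison is the causal one.
So P(outcome | do(Variant D)) is just the pooled rate for Variant D: 508/1500 = 0.339.

0.34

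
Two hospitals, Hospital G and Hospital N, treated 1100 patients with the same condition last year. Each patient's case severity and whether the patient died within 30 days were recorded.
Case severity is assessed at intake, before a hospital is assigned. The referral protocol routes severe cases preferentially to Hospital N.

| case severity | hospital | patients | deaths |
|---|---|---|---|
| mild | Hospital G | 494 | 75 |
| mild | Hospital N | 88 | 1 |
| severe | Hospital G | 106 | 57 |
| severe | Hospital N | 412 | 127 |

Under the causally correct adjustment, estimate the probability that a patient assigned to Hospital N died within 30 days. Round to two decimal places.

The stratified and pooled comparisons disagree (Hospital N wins within each case severity; Hospital G wins overall), so the answer turns on the causal role of case severity.
Here case severity is a common cause — it drives both which hospital a case falls under and the outcome. The crude comparison mixes populations; the stratum-specific rates are the causally relevant ones.
Standardising Hospital N to the population case severity mix: 0.529·1/88 + 0.471·127/412 = 0.151.

0.15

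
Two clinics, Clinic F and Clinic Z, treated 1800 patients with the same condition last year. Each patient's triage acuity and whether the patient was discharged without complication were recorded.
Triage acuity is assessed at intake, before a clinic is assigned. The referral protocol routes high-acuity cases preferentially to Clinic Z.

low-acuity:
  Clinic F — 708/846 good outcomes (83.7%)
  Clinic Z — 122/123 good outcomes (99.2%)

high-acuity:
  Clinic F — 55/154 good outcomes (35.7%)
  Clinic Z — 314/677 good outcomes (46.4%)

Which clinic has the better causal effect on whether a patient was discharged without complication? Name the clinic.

Clinic Z

The stratified and pooled comparisons disagree (Clinic Z wins within each triage acuity; Clinic F wins overall), so the answer turns on the causal role of triage acuity.
Here triage acuity is a common cause — it drives both which clinic a case falls under and the outcome. The crude comparison mixes populations; the stratum-specific rates are the causally relevant ones.
Within each level — low-acuity: 83.7% vs 99.2%; high-acuity: 35.7% vs 46.4% — Clinic Z is higher every time.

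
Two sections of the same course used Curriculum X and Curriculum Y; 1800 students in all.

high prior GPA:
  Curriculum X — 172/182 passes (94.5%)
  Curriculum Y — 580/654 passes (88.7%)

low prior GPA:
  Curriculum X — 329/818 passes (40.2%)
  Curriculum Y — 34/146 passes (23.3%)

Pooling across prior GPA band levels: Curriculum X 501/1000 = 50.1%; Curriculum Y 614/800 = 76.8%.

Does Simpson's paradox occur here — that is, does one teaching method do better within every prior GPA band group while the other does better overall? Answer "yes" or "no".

Within each prior GPA band level (high prior GPA 94.5% vs 88.7%; low prior GPA 40.2% vs 23.3%), Curriculum X has the higher rate every time. Pooled: 50.1% vs 76.8% — Curriculum Y has the higher rate overall. The two comparisons disagree.

yes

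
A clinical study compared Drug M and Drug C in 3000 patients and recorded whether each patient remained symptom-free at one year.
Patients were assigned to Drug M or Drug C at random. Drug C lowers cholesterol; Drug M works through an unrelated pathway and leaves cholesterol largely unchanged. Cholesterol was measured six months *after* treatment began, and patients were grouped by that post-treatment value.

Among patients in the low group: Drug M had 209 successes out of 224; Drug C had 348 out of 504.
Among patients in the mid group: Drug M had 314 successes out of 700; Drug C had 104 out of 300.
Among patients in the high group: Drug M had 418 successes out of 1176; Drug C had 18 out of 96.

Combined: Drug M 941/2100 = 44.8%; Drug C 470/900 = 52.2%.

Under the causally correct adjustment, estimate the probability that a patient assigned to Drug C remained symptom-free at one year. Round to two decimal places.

0.52

The distribution of cholesterol is itself part of what the drug does — it is an intermediate outcome. Holding it fixed would remove that part of the effect; the total effect is the pooled difference.
So P(outcome | do(Drug C)) is just the pooled rate for Drug C: 470/900 = 0.522.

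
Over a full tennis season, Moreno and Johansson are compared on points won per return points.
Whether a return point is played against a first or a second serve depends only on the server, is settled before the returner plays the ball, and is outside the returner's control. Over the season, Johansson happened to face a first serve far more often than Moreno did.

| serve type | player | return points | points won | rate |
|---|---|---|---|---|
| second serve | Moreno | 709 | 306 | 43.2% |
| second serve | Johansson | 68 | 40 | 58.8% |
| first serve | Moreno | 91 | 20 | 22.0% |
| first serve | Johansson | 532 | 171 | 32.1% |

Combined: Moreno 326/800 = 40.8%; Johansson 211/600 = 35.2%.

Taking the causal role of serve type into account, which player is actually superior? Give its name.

The stratified and pooled comparisons disagree (Johansson wins within each serve type; Moreno wins overall), so the answer turns on the causal role of serve type.
Nothing the player does changes serve type; the imbalance is an allocation artefact. With serve type also predicting the outcome, the pooled figure is confounded, and the within-stratum comparison is the causal one.
Within each level — second serve: 43.2% vs 58.8%; first serve: 22.0% vs 32.1% — Johansson is higher every time.

Johansson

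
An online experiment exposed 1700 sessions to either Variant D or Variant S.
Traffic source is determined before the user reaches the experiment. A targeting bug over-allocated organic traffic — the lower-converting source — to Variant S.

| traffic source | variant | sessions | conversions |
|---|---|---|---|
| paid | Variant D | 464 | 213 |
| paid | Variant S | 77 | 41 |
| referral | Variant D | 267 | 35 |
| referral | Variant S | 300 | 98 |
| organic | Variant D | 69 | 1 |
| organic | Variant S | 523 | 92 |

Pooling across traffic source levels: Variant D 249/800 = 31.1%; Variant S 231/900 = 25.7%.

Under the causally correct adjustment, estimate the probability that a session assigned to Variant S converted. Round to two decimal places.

The stratified and pooled comparisons disagree (Variant S wins within each traffic source; Variant D wins overall), so the answer turns on the causal role of traffic source.
Since traffic source is a pre-existing factor (not a product of the variant) and it affects the outcome on its own, it is a confounder. The stratified rates, not the pooled rate, identify the causal effect.
Standardising Variant S to the population traffic source mix: 0.318·41/77 + 0.334·98/300 + 0.348·92/523 = 0.340.

0.34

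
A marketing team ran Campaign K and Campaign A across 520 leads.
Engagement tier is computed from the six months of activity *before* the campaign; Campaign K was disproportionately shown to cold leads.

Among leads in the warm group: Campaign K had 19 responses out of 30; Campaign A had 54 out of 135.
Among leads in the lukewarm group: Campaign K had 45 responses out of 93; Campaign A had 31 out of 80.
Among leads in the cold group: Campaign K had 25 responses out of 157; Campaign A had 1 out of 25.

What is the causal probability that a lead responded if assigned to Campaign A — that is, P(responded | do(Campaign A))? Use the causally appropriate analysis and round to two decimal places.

The engagement tier-specific comparison favours Campaign K throughout, but the pooled figures favour Campaign A. The question is whether to condition on engagement tier.
Nothing the campaign does changes engagement tier; the imbalance is an allocation artefact. With engagement tier also predicting the outcome, the pooled figure is confounded, and the within-stratum comparison is the causal one.
Standardising Campaign A to the population engagement tier mix: 0.317·54/135 + 0.333·31/80 + 0.350·1/25 = 0.270.

0.27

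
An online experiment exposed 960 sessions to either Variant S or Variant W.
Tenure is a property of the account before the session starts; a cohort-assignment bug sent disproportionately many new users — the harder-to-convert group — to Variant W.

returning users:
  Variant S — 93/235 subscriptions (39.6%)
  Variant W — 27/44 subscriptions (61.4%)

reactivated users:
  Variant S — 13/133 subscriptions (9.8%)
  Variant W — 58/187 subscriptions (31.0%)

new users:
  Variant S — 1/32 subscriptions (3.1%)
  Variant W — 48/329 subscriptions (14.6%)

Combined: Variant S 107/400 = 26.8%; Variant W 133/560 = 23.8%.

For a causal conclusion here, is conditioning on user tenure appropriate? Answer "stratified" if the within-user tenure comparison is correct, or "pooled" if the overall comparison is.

stratified

The user tenure-specific comparison favours Variant W throughout, but the pooled figures favour Variant S. The question is whether to condition on user tenure.
Nothing the variant does changes user tenure; the imbalance is an allocation artefact. With user tenure also predicting the outcome, the pooled figure is confounded, and the within-stratum comparison is the causal one.
Within each level — returning users: 39.6% vs 61.4%; reactivated users: 9.8% vs 31.0%; new users: 3.1% vs 14.6% — Variant W is higher every time.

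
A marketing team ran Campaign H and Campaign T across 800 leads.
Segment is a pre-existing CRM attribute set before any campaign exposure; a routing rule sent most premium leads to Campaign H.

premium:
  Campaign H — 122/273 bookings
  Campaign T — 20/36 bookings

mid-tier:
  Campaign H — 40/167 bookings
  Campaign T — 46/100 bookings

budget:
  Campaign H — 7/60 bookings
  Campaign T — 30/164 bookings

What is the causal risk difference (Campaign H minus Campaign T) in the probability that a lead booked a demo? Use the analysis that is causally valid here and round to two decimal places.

Customer segment is set before the campaign has any effect — it is not caused by the campaign — and it independently drives the outcome. That makes it a confounder, so the causal comparison is within customer segment levels.
Adjusting over the population distribution of customer segment: 0.386·(0.447−0.556) + 0.334·(0.240−0.460) + 0.280·(0.117−0.183) = -0.134.

-0.13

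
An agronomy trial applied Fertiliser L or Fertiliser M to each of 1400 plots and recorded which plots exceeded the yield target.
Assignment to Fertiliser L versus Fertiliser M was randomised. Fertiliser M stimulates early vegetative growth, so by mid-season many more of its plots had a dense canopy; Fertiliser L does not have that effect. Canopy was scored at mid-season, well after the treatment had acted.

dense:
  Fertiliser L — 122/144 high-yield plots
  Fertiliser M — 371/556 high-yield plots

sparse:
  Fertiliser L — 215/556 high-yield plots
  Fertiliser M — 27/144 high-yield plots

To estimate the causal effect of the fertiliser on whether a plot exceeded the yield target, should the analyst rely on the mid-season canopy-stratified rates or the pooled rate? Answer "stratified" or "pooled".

pooled

Mid-season canopy lies on the pathway fertiliser → mid-season canopy → outcome, so adjusting for it blocks the indirect effect. For the total causal effect of fertiliser, use the unadjusted pooled rates.
Pooled: Fertiliser L 48.1% vs Fertiliser M 56.9%; Fertiliser M is higher overall.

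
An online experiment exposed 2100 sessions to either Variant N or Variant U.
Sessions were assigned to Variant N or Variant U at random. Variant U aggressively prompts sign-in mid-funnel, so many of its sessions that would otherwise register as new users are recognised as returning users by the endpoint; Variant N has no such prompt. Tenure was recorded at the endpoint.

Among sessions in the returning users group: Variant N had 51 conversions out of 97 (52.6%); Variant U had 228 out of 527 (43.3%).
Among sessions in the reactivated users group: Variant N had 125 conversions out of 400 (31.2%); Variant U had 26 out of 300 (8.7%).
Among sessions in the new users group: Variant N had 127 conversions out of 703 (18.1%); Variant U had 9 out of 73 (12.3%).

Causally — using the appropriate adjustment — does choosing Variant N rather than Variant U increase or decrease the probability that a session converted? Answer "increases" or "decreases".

decreases

The distribution of user tenure is itself part of what the variant does — it is an intermediate outcome. Holding it fixed would remove that part of the effect; the total effect is the pooled difference.
Pooled: Variant N 25.2% vs Variant U 29.2%; Variant U is higher overall.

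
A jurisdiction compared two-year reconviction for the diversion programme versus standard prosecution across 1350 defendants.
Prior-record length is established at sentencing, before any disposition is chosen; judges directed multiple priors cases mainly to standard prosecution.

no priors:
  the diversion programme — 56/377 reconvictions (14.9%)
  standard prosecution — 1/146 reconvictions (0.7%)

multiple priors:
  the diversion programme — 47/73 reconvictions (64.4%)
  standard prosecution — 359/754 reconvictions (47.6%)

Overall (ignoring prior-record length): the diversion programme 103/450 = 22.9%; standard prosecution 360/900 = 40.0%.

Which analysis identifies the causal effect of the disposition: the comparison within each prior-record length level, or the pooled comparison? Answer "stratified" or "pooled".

stratified

Prior-record length satisfies the back-door criterion: it is not a descendant of the disposition, and it blocks the spurious path from disposition to outcome. Adjusting for it (i.e., using the within-prior-record length rates) gives the causal effect.
Within each level — no priors: 14.9% vs 0.7%; multiple priors: 64.4% vs 47.6% — standard prosecution is lower every time.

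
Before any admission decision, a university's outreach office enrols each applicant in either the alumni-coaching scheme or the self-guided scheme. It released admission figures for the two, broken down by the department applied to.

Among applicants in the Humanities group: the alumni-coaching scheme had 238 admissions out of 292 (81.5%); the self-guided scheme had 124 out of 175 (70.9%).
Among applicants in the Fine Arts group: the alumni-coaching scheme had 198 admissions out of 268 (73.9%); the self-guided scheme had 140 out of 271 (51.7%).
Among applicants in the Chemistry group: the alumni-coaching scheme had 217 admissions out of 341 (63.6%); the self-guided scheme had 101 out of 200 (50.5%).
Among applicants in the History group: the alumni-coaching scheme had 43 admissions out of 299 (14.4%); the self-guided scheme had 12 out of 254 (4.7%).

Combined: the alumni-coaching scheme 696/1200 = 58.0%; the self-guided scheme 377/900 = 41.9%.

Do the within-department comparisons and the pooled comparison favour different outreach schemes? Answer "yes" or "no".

Within each department level (Humanities 81.5% vs 70.9%; Fine Arts 73.9% vs 51.7%; Chemistry 63.6% vs 50.5%; History 14.4% vs 4.7%), the alumni-coaching scheme has the higher rate every time. Pooled: 58.0% vs 41.9% — the alumni-coaching scheme has the higher rate overall. They agree.

no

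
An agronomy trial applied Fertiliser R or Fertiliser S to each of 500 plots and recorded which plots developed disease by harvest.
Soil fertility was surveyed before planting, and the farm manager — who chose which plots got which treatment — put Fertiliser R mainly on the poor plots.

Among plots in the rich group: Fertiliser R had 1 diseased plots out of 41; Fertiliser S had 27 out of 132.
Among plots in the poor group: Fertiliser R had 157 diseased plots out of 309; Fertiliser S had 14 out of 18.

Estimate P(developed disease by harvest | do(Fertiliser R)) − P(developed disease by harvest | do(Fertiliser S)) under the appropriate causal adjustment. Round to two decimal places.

-0.24

The stratified and pooled comparisons disagree (Fertiliser R wins within each soil fertility; Fertiliser S wins overall), so the answer turns on the causal role of soil fertility.
Since soil fertility is a pre-existing factor (not a product of the fertiliser) and it affects the outcome on its own, it is a confounder. The stratified rates, not the pooled rate, identify the causal effect.
Adjusting over the population distribution of soil fertility: 0.346·(0.024−0.205) + 0.654·(0.508−0.778) = -0.239.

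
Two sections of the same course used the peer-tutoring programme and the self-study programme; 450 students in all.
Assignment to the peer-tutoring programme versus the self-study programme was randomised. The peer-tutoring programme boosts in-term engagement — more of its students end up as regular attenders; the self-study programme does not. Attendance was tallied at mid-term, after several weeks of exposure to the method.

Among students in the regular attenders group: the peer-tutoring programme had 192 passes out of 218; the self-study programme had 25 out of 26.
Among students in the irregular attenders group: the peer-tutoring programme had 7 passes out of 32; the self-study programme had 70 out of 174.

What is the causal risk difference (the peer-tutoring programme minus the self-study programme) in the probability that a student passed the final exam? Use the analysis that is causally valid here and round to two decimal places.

The mid-term attendance-specific comparison favours the self-study programme throughout, but the pooled figures favour the peer-tutoring programme. The question is whether to condition on mid-term attendance.
Mid-term attendance here is a post-treatment variable shaped by the teaching method; conditioning on it would introduce bias rather than remove it. The overall comparison is the causal one.
The causal difference is the pooled difference: 0.796 − 0.475 = +0.321.

+0.32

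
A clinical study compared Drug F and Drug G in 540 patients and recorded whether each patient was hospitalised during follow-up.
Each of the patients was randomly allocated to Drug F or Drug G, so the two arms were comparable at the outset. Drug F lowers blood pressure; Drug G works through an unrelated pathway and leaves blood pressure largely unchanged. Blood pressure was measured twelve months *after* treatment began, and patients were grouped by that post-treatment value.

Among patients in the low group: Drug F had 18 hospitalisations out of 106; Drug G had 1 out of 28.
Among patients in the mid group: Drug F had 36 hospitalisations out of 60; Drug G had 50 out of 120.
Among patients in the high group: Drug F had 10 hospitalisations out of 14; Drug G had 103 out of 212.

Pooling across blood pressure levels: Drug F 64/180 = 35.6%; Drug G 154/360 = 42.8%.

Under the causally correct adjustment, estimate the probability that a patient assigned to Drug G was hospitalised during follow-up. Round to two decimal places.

0.43

Within every blood pressure level Drug G has the lower rate, yet pooled Drug F does — Simpson's reversal.
Blood pressure lies on the pathway drug → blood pressure → outcome, so adjusting for it blocks the indirect effect. For the total causal effect of drug, use the unadjusted pooled rates.
So P(outcome | do(Drug G)) is just the pooled rate for Drug G: 154/360 = 0.428.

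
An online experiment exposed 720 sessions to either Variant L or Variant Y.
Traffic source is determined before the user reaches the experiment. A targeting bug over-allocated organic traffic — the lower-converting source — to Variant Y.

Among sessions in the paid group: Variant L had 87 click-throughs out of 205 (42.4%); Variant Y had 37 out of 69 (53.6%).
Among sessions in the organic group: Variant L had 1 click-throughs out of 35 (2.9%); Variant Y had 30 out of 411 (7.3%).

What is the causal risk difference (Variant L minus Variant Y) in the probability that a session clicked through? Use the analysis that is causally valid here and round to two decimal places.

-0.07

Within every traffic source level Variant Y has the higher rate, yet pooled Variant L does — Simpson's reversal.
Here traffic source is a common cause — it drives both which variant a case falls under and the outcome. The crude comparison mixes populations; the stratum-specific rates are the causally relevant ones.
Adjusting over the population distribution of traffic source: 0.381·(0.424−0.536) + 0.619·(0.029−0.073) = -0.070.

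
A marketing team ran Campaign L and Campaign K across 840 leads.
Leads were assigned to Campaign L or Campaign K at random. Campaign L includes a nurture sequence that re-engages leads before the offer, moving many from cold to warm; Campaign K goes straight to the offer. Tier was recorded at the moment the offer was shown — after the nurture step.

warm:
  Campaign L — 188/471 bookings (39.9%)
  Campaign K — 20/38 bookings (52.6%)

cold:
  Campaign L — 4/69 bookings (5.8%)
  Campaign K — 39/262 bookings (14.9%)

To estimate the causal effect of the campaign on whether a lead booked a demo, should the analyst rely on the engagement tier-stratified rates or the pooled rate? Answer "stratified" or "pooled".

pooled

Engagement tier is recorded after the campaign and is itself shifted by it — it sits on the causal path from campaign to outcome. Conditioning on a mediator would strip out part of the effect we want; the pooled comparison gives the total causal effect.
Pooled: Campaign L 35.6% vs Campaign K 19.7%; Campaign L is higher overall.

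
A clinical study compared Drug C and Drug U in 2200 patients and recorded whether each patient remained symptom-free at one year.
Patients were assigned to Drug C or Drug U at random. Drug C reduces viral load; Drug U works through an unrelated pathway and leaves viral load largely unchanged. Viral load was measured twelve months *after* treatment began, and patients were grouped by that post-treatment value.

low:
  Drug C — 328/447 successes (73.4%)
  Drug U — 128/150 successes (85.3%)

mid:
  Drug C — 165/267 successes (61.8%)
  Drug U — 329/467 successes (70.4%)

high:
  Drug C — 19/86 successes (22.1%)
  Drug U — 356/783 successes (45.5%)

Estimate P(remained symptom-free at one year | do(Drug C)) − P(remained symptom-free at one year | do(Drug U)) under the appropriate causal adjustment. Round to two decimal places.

+0.06

Viral load is recorded after the drug and is itself shifted by it — it sits on the causal path from drug to outcome. Conditioning on a mediator would strip out part of the effect we want; the pooled comparison gives the total causal effect.
The causal difference is the pooled difference: 0.640 − 0.581 = +0.059.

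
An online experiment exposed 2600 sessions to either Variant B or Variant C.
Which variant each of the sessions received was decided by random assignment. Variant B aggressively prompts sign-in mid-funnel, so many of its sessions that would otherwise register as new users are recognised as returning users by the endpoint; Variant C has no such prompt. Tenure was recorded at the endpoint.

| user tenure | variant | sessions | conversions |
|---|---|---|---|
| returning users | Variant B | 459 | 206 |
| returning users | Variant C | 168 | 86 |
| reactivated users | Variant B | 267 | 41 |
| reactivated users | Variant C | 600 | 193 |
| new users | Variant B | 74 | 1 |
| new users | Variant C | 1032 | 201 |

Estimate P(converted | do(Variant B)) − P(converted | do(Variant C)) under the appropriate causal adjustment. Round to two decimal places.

Within every user tenure level Variant C has the higher rate, yet pooled Variant B does — Simpson's reversal.
Because the variant influences user tenure, user tenure is a post-treatment mediator, not a confounder. Stratifying on it would bias the estimate; the causal effect is the crude pooled difference.
The causal difference is the pooled difference: 0.310 − 0.267 = +0.043.

+0.04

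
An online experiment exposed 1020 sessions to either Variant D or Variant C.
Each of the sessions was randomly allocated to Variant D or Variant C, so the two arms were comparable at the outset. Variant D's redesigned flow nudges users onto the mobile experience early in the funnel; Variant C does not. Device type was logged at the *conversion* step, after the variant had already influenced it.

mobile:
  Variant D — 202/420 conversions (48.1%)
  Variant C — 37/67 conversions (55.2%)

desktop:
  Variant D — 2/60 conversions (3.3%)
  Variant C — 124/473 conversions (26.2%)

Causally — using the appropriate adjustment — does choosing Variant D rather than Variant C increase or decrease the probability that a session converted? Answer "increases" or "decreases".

increases

The stratified and pooled comparisons disagree (Variant C wins within each device type; Variant D wins overall), so the answer turns on the causal role of device type.
Device type here is a post-treatment variable shaped by the variant; conditioning on it would introduce bias rather than remove it. The overall comparison is the causal one.
Pooled: Variant D 42.5% vs Variant C 29.8%; Variant D is higher overall.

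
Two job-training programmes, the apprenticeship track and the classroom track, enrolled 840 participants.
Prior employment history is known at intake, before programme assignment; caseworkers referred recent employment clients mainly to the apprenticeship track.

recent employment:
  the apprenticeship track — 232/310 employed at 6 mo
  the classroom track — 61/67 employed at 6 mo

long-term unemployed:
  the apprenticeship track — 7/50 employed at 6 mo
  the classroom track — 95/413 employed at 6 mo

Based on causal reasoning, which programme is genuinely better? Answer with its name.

the classroom track

The prior employment history-specific comparison favours the classroom track throughout, but the pooled figures favour the apprenticeship track. The question is whether to condition on prior employment history.
Prior employment history is set before the programme has any effect — it is not caused by the programme — and it independently drives the outcome. That makes it a confounder, so the causal comparison is within prior employment history levels.
Within each level — recent employment: 74.8% vs 91.0%; long-term unemployed: 14.0% vs 23.0% — the classroom track is higher every time.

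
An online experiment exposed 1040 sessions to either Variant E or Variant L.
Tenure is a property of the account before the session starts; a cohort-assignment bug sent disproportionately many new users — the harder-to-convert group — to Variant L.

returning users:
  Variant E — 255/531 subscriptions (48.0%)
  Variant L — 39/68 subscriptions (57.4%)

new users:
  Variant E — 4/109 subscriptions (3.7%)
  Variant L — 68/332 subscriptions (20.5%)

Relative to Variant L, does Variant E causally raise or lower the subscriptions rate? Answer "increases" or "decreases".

decreases

The stratified and pooled comparisons disagree (Variant L wins within each user tenure; Variant E wins overall), so the answer turns on the causal role of user tenure.
The imbalance in user tenure arose from how sessions were allocated, not from anything the variant did; and user tenure independently affects the outcome. The pooled gap is confounded — condition on user tenure.
Within each level — returning users: 48.0% vs 57.4%; new users: 3.7% vs 20.5% — Variant L is higher every time.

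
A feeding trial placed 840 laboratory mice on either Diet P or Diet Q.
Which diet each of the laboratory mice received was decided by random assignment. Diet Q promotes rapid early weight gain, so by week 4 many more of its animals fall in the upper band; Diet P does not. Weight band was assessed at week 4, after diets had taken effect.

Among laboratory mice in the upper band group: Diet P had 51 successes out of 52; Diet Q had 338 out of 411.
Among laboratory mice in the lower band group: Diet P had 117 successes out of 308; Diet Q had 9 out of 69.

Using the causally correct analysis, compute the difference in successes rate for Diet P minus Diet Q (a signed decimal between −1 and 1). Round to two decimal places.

-0.26

Week-4 weight band is downstream of the diet. One should not condition on a consequence of treatment, so the overall rates are the right comparison.
The causal difference is the pooled difference: 0.467 − 0.723 = -0.256.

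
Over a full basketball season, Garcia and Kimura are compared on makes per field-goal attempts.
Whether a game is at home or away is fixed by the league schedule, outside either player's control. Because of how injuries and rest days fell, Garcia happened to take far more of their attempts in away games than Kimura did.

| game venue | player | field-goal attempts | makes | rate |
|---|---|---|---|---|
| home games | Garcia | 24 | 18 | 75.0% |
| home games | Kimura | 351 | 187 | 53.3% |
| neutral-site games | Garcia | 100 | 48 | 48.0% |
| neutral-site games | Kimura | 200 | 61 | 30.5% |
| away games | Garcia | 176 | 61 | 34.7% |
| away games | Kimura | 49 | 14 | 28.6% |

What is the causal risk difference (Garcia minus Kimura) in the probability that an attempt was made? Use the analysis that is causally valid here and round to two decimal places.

+0.16

Here game venue is a common cause — it drives both which player a case falls under and the outcome. The crude comparison mixes populations; the stratum-specific rates are the causally relevant ones.
Adjusting over the population distribution of game venue: 0.417·(0.750−0.533) + 0.333·(0.480−0.305) + 0.250·(0.347−0.286) = +0.164.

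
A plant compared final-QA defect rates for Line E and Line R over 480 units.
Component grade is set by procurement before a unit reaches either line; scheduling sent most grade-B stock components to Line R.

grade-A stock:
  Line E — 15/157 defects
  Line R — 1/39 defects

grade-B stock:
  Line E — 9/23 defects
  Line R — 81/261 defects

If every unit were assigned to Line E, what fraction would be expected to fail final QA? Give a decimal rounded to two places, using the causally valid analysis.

Component grade is set before the line has any effect — it is not caused by the line — and it independently drives the outcome. That makes it a confounder, so the causal comparison is within component grade levels.
Standardising Line E to the population component grade mix: 0.408·15/157 + 0.592·9/23 = 0.271.

0.27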